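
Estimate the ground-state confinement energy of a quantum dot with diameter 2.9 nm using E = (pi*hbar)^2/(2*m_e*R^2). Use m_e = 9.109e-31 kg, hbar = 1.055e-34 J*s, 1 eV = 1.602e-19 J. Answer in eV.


Radius R = 2.9/2 = 1.45 nm = 1.45e-09 m
E = (pi * 1.055e-34)^2 / (2 * 9.109e-31 * (1.45e-09)^2)
E(J) = 2.86793e-20
E = E(J) / 1.602e-19 = 0.179 eV

0.179


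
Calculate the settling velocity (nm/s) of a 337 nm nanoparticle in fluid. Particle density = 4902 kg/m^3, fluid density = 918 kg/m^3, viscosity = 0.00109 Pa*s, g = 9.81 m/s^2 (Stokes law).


Radius R = 337/2 nm = 1.685e-07 m
Density difference = 4902 - 918 = 3984 kg/m^3
v = 2 * R^2 * (rho_p - rho_f) * g / (9 * eta)
v = 2 * (1.685e-07)^2 * 3984 * 9.81 / (9 * 0.00109)
v = 2.26229e-07 m/s = 226.2294 nm/s

226.2294


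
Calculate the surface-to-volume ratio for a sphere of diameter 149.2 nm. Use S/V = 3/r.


Radius r = 149.2/2 = 74.6 nm
S/V = 3 / r = 3 / 74.6
S/V = 0.0402 nm^-1

0.0402


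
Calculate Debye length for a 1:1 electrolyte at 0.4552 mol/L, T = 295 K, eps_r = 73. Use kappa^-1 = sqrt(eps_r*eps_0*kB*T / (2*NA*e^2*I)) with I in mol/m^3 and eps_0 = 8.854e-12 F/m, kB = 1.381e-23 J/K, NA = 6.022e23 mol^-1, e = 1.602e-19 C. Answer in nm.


Ionic strength I = 0.4552 * 1^2 * 1000 = 455.2 mol/m^3
kappa^-1 = sqrt(73 * 8.854e-12 * 1.381e-23 * 295 / (2 * 6.022e23 * (1.602e-19)^2 * 455.2))
kappa^-1 = 0.433 nm

0.433


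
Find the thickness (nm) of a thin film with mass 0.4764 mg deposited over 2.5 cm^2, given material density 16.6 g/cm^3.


Convert: m = 0.4764 mg = 4.7640e-07 kg, A = 2.5 cm^2 = 2.5000e-04 m^2, rho = 16.6 g/cm^3 = 16600 kg/m^3
t = m / (A * rho)
t = 4.7640e-07 / (2.5000e-04 * 16600)
t = 1.1480e-07 m = 114.8 nm

114.8


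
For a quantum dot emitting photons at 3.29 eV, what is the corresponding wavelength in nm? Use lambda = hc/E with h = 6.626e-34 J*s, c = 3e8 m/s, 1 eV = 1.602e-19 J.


Convert energy: E = 3.29 eV = 3.29 * 1.602e-19 = 5.27058e-19 J
lambda = h*c / E = 6.626e-34 * 3e8 / 5.27058e-19
lambda = 3.7715e-07 m = 377.2 nm

377.2


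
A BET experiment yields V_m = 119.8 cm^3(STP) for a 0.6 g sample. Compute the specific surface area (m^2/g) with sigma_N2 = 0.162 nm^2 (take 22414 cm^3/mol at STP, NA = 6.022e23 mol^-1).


Number of moles in monolayer = V_m / 22414 = 119.8 / 22414 = 0.00534487
Number of molecules = moles * NA = 0.00534487 * 6.022e23
SA = molecules * sigma / mass
SA = (119.8 / 22414) * 6.022e23 * 0.162e-18 / 0.6
SA = 869.0 m^2/g

869.0


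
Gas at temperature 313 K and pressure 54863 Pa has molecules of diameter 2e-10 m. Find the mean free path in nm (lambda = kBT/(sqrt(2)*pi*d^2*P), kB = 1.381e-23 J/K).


Mean free path: lambda = kB*T / (sqrt(2) * pi * d^2 * P)
lambda = 1.381e-23 * 313 / (sqrt(2) * pi * (2e-10)^2 * 54863)
lambda = 4.43337e-07 m
lambda = 443.34 nm

443.34


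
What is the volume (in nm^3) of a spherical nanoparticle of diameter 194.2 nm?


Radius r = 194.2/2 = 97.1 nm
Volume V = (4/3) * pi * r^3
V = (4/3) * pi * (97.1)^3
V = 3834831.61 nm^3

3834831.61


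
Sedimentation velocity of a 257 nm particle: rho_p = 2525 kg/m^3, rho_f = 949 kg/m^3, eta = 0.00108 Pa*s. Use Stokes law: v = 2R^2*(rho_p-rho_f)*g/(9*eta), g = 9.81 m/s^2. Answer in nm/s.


Radius R = 257/2 nm = 1.285e-07 m
Density difference = 2525 - 949 = 1576 kg/m^3
v = 2 * R^2 * (rho_p - rho_f) * g / (9 * eta)
v = 2 * (1.285e-07)^2 * 1576 * 9.81 / (9 * 0.00108)
v = 5.25285e-08 m/s = 52.5285 nm/s

52.5285


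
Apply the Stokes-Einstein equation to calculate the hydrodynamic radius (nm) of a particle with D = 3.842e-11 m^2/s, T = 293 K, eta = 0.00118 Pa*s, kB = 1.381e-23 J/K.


Stokes-Einstein: R = kB*T / (6*pi*eta*D)
R = 1.381e-23 * 293 / (6 * pi * 0.00118 * 3.842e-11)
R = 4.73501e-09 m = 4.74 nm

4.74


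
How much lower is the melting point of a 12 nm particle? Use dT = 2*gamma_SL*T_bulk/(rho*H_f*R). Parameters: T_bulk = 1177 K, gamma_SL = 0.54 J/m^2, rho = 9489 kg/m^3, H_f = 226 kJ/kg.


Radius R = 12/2 = 6 nm = 6e-09 m
Convert H_f = 226 kJ/kg = 226000 J/kg
dT = 2 * gamma_SL * T_bulk / (rho * H_f * R)
dT = 2 * 0.54 * 1177 / (9489 * 226000 * 6e-09)
dT = 98.8 K

98.8


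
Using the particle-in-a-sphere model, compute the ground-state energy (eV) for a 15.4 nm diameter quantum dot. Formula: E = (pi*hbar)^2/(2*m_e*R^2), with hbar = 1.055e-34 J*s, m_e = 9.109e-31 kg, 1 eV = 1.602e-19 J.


Radius R = 15.4/2 = 7.7 nm = 7.7e-09 m
E = (pi * 1.055e-34)^2 / (2 * 9.109e-31 * (7.7e-09)^2)
E(J) = 1.017e-21
E = E(J) / 1.602e-19 = 0.0063 eV

0.0063


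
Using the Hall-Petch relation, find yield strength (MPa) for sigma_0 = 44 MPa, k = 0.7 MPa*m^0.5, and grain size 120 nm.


d = 120 nm = 1.2e-07 m
sqrt(d) = 0.0003464102
Hall-Petch contribution = k / sqrt(d) = 0.7 / 0.0003464102 = 2020.7 MPa
sigma = sigma_0 + k/sqrt(d) = 44 + 2020.7 = 2064.7 MPa

2064.7


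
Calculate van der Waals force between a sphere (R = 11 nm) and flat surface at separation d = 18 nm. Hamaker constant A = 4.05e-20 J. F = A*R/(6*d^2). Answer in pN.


Convert to SI: R = 11 nm = 1.1e-08 m, d = 18 nm = 1.8e-08 m
F = A * R / (6 * d^2)
F = 4.05e-20 * 1.1e-08 / (6 * (1.8e-08)^2)
F = 2.29167e-13 N = 0.229 pN

0.229


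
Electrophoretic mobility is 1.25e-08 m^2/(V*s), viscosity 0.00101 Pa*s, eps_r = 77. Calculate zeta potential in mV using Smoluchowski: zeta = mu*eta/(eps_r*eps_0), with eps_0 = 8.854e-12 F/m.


Smoluchowski equation: zeta = mu * eta / (eps_r * eps_0)
zeta = 1.25e-08 * 0.00101 / (77 * 8.854e-12)
zeta = 0.018518 V = 18.52 mV

18.52


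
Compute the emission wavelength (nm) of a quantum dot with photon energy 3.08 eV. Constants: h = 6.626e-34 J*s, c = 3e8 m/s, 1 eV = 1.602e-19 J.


Convert energy: E = 3.08 eV = 3.08 * 1.602e-19 = 4.93416e-19 J
lambda = h*c / E = 6.626e-34 * 3e8 / 4.93416e-19
lambda = 4.02865e-07 m = 402.9 nm

402.9


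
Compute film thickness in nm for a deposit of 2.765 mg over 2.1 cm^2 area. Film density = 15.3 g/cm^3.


Convert: m = 2.765 mg = 2.7650e-06 kg, A = 2.1 cm^2 = 2.1000e-04 m^2, rho = 15.3 g/cm^3 = 15300 kg/m^3
t = m / (A * rho)
t = 2.7650e-06 / (2.1000e-04 * 15300)
t = 8.6057e-07 m = 860.6 nm

860.6


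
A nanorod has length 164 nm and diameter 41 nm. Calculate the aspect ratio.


Aspect ratio AR = length / diameter
AR = 164 / 41
AR = 4.0

4.0


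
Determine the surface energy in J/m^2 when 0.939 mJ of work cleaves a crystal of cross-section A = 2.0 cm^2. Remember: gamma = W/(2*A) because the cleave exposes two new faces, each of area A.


Convert: A = 2.0 cm^2 = 0.0002 m^2, W = 0.939 mJ = 0.000939 J
Cleaving exposes two faces of area A, so total new surface = 2*A and gamma = W / (2*A)
gamma = 0.000939 / (2 * 0.0002)
gamma = 2.347 J/m^2

2.347


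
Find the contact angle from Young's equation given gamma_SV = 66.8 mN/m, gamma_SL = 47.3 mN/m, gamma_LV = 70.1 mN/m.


cos(theta) = (gamma_SV - gamma_SL) / gamma_LV
cos(theta) = (66.8 - 47.3) / 70.1
cos(theta) = 0.278174
theta = arccos(0.278174) = 73.85 degrees

73.85


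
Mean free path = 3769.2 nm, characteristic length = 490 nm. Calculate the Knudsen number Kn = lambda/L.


Knudsen number Kn = lambda / L
Kn = 3769.2 / 490
Kn = 7.6922

7.6922


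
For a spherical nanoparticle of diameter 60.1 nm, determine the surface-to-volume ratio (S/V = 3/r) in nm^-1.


Radius r = 60.1/2 = 30.05 nm
S/V = 3 / r = 3 / 30.05
S/V = 0.0998 nm^-1

0.0998


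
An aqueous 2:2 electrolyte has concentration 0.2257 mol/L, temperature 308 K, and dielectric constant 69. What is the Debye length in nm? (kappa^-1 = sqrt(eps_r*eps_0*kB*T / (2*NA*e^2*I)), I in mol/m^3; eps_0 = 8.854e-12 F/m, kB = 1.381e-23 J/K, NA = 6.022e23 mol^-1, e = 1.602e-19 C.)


Ionic strength I = 0.2257 * 2^2 * 1000 = 902.8 mol/m^3
kappa^-1 = sqrt(69 * 8.854e-12 * 1.381e-23 * 308 / (2 * 6.022e23 * (1.602e-19)^2 * 902.8))
kappa^-1 = 0.305 nm

0.305


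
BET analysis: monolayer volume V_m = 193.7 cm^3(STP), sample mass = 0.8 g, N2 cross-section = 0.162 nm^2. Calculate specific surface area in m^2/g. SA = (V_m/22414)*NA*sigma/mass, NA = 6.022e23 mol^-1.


Number of moles in monolayer = V_m / 22414 = 193.7 / 22414 = 0.00864192
Number of molecules = moles * NA = 0.00864192 * 6.022e23
SA = molecules * sigma / mass
SA = (193.7 / 22414) * 6.022e23 * 0.162e-18 / 0.8
SA = 1053.8 m^2/g

1053.8


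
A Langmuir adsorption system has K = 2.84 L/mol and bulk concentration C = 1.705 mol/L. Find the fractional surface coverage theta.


Langmuir isotherm: theta = K*C / (1 + K*C)
K*C = 2.84 * 1.705 = 4.8422
theta = 4.8422 / (1 + 4.8422) = 4.8422 / 5.8422
theta = 0.8288

0.8288


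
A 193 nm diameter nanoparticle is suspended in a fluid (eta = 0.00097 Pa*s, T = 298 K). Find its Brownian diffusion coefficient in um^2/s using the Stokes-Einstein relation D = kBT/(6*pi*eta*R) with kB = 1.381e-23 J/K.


Radius R = 193/2 = 96.5 nm = 9.65e-08 m
D = kB*T / (6*pi*eta*R)
D = 1.381e-23 * 298 / (6 * pi * 0.00097 * 9.65e-08)
D = 2.33244e-12 m^2/s = 2.332 um^2/s

2.332


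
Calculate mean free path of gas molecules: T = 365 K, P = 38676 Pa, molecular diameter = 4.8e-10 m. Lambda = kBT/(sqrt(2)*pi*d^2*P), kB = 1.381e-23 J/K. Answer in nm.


Mean free path: lambda = kB*T / (sqrt(2) * pi * d^2 * P)
lambda = 1.381e-23 * 365 / (sqrt(2) * pi * (4.8e-10)^2 * 38676)
lambda = 1.2732e-07 m
lambda = 127.32 nm

127.32


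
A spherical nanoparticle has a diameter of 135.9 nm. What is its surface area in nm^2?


Radius r = 135.9/2 = 67.95 nm
Surface area SA = 4 * pi * r^2
SA = 4 * pi * (67.95)^2
SA = 58021.48 nm^2

58021.48


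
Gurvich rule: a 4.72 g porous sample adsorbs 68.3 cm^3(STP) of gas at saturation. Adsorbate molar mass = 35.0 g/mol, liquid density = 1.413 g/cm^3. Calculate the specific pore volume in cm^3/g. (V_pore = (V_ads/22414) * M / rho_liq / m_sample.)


Moles adsorbed n = V_ads / 22414 = 68.3 / 22414 = 3.047203e-03 mol
Liquid volume V_liq = n * M / rho_liq = 3.047203e-03 * 35.0 / 1.413 = 0.07548 cm^3
Specific pore volume V_pore = V_liq / m_sample = 0.07548 / 4.72
V_pore = 0.016 cm^3/g

0.016


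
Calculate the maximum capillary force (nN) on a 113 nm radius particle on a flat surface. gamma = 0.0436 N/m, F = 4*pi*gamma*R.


Convert radius: R = 113 nm = 1.13e-07 m
F = 4 * pi * gamma * R
F = 4 * pi * 0.0436 * 1.13e-07
F = 6.1912e-08 N = 61.912 nN

61.912


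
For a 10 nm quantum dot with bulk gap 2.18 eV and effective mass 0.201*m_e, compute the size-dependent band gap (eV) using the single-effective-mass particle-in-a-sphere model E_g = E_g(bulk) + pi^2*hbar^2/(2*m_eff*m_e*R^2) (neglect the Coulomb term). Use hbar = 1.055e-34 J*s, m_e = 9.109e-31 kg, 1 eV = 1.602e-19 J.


Radius R = 10/2 nm = 5e-09 m
Confinement energy dE = pi^2 * hbar^2 / (2 * m_eff * m_e * R^2)
dE = pi^2 * (1.055e-34)^2 / (2 * 0.201 * 9.109e-31 * (5e-09)^2) J, divided by 1.602e-19 J/eV
dE = 0.0749 eV
Total band gap = E_g(bulk) + dE = 2.18 + 0.0749 = 2.2549 eV

2.2549


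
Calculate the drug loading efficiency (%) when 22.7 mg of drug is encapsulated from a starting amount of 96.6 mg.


Drug loading efficiency = (drug loaded / drug initial) * 100
DLE = 22.7 / 96.6 * 100
DLE = 0.235 * 100
DLE = 23.5%

23.5


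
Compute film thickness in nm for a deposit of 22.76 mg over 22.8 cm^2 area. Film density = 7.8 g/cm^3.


Convert: m = 22.76 mg = 2.2760e-05 kg, A = 22.8 cm^2 = 2.2800e-03 m^2, rho = 7.8 g/cm^3 = 7800 kg/m^3
t = m / (A * rho)
t = 2.2760e-05 / (2.2800e-03 * 7800)
t = 1.2798e-06 m = 1279.8 nm

1279.8


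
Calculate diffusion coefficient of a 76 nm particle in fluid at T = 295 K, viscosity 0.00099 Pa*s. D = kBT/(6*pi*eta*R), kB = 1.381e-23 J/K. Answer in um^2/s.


Radius R = 76/2 = 38 nm = 3.8e-08 m
D = kB*T / (6*pi*eta*R)
D = 1.381e-23 * 295 / (6 * pi * 0.00099 * 3.8e-08)
D = 5.74508e-12 m^2/s = 5.745 um^2/s

5.745


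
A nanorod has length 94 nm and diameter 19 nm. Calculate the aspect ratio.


Aspect ratio AR = length / diameter
AR = 94 / 19
AR = 4.95

4.95


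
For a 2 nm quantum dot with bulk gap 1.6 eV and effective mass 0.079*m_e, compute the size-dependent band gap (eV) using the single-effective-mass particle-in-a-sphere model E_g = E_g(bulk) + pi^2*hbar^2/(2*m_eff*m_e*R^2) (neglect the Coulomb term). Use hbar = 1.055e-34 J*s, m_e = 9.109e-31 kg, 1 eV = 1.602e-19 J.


Radius R = 2/2 nm = 1e-09 m
Confinement energy dE = pi^2 * hbar^2 / (2 * m_eff * m_e * R^2)
dE = pi^2 * (1.055e-34)^2 / (2 * 0.079 * 9.109e-31 * (1e-09)^2) J, divided by 1.602e-19 J/eV
dE = 4.7645 eV
Total band gap = E_g(bulk) + dE = 1.6 + 4.7645 = 6.3645 eV

6.3645


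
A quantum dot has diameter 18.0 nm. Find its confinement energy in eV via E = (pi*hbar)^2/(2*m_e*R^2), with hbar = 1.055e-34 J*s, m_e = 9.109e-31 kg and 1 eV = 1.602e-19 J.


Radius R = 18.0/2 = 9 nm = 9e-09 m
E = (pi * 1.055e-34)^2 / (2 * 9.109e-31 * (9e-09)^2)
E(J) = 7.44422e-22
E = E(J) / 1.602e-19 = 0.0046 eV

0.0046


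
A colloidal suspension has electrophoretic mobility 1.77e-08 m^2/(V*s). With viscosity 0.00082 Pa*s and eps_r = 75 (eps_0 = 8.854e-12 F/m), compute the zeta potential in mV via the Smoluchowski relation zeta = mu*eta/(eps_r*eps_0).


Smoluchowski equation: zeta = mu * eta / (eps_r * eps_0)
zeta = 1.77e-08 * 0.00082 / (75 * 8.854e-12)
zeta = 0.021857 V = 21.86 mV

21.86


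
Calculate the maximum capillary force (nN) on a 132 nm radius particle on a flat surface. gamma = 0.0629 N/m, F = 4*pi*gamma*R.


Convert radius: R = 132 nm = 1.32e-07 m
F = 4 * pi * gamma * R
F = 4 * pi * 0.0629 * 1.32e-07
F = 1.04336e-07 N = 104.3361 nN

104.3361


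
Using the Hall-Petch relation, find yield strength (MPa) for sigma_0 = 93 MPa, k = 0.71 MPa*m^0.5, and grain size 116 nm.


d = 116 nm = 1.16e-07 m
sqrt(d) = 0.0003405877
Hall-Petch contribution = k / sqrt(d) = 0.71 / 0.0003405877 = 2084.6 MPa
sigma = sigma_0 + k/sqrt(d) = 93 + 2084.6 = 2177.6 MPa

2177.6


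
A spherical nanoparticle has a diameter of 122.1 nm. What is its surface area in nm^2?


Radius r = 122.1/2 = 61.05 nm
Surface area SA = 4 * pi * r^2
SA = 4 * pi * (61.05)^2
SA = 46836.15 nm^2

46836.15


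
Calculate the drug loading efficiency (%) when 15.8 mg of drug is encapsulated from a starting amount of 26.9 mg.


Drug loading efficiency = (drug loaded / drug initial) * 100
DLE = 15.8 / 26.9 * 100
DLE = 0.5874 * 100
DLE = 58.74%

58.74


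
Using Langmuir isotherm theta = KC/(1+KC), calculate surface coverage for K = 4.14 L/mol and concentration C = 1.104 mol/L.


Langmuir isotherm: theta = K*C / (1 + K*C)
K*C = 4.14 * 1.104 = 4.57056
theta = 4.57056 / (1 + 4.57056) = 4.57056 / 5.57056
theta = 0.8205

0.8205


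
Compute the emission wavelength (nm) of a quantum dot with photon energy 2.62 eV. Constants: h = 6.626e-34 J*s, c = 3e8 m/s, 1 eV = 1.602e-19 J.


Convert energy: E = 2.62 eV = 2.62 * 1.602e-19 = 4.19724e-19 J
lambda = h*c / E = 6.626e-34 * 3e8 / 4.19724e-19
lambda = 4.73597e-07 m = 473.6 nm

473.6


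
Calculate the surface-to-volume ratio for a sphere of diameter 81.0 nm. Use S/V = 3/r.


Radius r = 81.0/2 = 40.5 nm
S/V = 3 / r = 3 / 40.5
S/V = 0.0741 nm^-1

0.0741


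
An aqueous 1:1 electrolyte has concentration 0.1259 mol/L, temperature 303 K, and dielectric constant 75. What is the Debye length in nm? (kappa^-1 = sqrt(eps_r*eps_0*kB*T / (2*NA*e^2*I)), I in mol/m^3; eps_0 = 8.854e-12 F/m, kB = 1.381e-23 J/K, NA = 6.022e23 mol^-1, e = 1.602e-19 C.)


Ionic strength I = 0.1259 * 1^2 * 1000 = 125.9 mol/m^3
kappa^-1 = sqrt(75 * 8.854e-12 * 1.381e-23 * 303 / (2 * 6.022e23 * (1.602e-19)^2 * 125.9))
kappa^-1 = 0.845 nm

0.845


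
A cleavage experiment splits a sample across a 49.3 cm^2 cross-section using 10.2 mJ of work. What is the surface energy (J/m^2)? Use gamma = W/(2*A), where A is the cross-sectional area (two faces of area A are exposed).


Convert: A = 49.3 cm^2 = 0.00493 m^2, W = 10.2 mJ = 0.0102 J
Cleaving exposes two faces of area A, so total new surface = 2*A and gamma = W / (2*A)
gamma = 0.0102 / (2 * 0.00493)
gamma = 1.034 J/m^2

1.034


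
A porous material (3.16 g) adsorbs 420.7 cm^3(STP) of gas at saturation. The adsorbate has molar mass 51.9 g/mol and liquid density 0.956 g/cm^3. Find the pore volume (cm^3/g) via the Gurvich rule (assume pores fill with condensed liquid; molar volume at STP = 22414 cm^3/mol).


Moles adsorbed n = V_ads / 22414 = 420.7 / 22414 = 1.876952e-02 mol
Liquid volume V_liq = n * M / rho_liq = 1.876952e-02 * 51.9 / 0.956 = 1.01897 cm^3
Specific pore volume V_pore = V_liq / m_sample = 1.01897 / 3.16
V_pore = 0.3225 cm^3/g

0.3225


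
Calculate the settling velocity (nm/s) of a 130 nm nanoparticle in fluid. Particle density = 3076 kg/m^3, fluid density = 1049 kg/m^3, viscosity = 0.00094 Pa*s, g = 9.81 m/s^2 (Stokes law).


Radius R = 130/2 nm = 6.5e-08 m
Density difference = 3076 - 1049 = 2027 kg/m^3
v = 2 * R^2 * (rho_p - rho_f) * g / (9 * eta)
v = 2 * (6.5e-08)^2 * 2027 * 9.81 / (9 * 0.00094)
v = 1.98614e-08 m/s = 19.8614 nm/s

19.8614


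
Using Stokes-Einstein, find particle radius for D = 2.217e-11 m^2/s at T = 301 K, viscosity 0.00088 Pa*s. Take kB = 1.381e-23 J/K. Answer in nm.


Stokes-Einstein: R = kB*T / (6*pi*eta*D)
R = 1.381e-23 * 301 / (6 * pi * 0.00088 * 2.217e-11)
R = 1.13034e-08 m = 11.3 nm

11.3


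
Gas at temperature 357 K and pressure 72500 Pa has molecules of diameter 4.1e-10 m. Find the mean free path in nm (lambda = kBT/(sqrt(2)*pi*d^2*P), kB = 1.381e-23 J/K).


Mean free path: lambda = kB*T / (sqrt(2) * pi * d^2 * P)
lambda = 1.381e-23 * 357 / (sqrt(2) * pi * (4.1e-10)^2 * 72500)
lambda = 9.10524e-08 m
lambda = 91.05 nm

91.05


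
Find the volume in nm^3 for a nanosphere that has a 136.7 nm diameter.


Radius r = 136.7/2 = 68.35 nm
Volume V = (4/3) * pi * r^3
V = (4/3) * pi * (68.35)^3
V = 1337531.95 nm^3

1337531.95


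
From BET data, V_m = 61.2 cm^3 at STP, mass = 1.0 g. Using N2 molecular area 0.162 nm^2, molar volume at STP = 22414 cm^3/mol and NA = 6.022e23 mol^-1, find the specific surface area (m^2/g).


Number of moles in monolayer = V_m / 22414 = 61.2 / 22414 = 0.00273044
Number of molecules = moles * NA = 0.00273044 * 6.022e23
SA = molecules * sigma / mass
SA = (61.2 / 22414) * 6.022e23 * 0.162e-18 / 1.0
SA = 266.4 m^2/g

266.4


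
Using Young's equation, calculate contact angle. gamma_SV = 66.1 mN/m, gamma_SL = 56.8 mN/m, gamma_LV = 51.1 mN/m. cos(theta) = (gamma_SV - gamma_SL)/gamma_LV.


cos(theta) = (gamma_SV - gamma_SL) / gamma_LV
cos(theta) = (66.1 - 56.8) / 51.1
cos(theta) = 0.181996
theta = arccos(0.181996) = 79.51 degrees

79.51


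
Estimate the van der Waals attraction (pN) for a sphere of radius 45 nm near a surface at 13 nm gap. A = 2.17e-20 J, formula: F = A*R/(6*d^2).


Convert to SI: R = 45 nm = 4.5e-08 m, d = 13 nm = 1.3e-08 m
F = A * R / (6 * d^2)
F = 2.17e-20 * 4.5e-08 / (6 * (1.3e-08)^2)
F = 9.63018e-13 N = 0.963 pN

0.963


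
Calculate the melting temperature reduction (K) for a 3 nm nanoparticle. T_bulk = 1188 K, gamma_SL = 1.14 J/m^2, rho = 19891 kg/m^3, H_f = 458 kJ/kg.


Radius R = 3/2 = 1.5 nm = 1.5e-09 m
Convert H_f = 458 kJ/kg = 458000 J/kg
dT = 2 * gamma_SL * T_bulk / (rho * H_f * R)
dT = 2 * 1.14 * 1188 / (19891 * 458000 * 1.5e-09)
dT = 198.2 K

198.2


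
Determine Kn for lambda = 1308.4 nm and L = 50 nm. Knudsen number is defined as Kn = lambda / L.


Knudsen number Kn = lambda / L
Kn = 1308.4 / 50
Kn = 26.168

26.168


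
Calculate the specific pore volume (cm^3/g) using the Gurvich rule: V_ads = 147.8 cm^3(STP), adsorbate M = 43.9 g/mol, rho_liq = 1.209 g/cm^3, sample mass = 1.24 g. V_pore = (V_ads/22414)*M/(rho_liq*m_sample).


Moles adsorbed n = V_ads / 22414 = 147.8 / 22414 = 6.594093e-03 mol
Liquid volume V_liq = n * M / rho_liq = 6.594093e-03 * 43.9 / 1.209 = 0.23944 cm^3
Specific pore volume V_pore = V_liq / m_sample = 0.23944 / 1.24
V_pore = 0.1931 cm^3/g

0.1931


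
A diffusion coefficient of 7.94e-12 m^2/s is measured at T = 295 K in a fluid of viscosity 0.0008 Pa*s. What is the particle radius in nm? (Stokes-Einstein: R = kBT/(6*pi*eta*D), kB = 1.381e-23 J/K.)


Stokes-Einstein: R = kB*T / (6*pi*eta*D)
R = 1.381e-23 * 295 / (6 * pi * 0.0008 * 7.94e-12)
R = 3.40255e-08 m = 34.03 nm

34.03


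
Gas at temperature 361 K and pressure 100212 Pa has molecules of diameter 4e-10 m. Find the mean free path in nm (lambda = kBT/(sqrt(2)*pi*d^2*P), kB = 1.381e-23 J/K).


Mean free path: lambda = kB*T / (sqrt(2) * pi * d^2 * P)
lambda = 1.381e-23 * 361 / (sqrt(2) * pi * (4e-10)^2 * 100212)
lambda = 6.99836e-08 m
lambda = 69.98 nm

69.98


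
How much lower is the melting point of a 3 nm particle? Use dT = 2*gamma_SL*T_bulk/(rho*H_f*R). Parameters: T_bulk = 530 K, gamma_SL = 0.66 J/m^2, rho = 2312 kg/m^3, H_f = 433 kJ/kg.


Radius R = 3/2 = 1.5 nm = 1.5e-09 m
Convert H_f = 433 kJ/kg = 433000 J/kg
dT = 2 * gamma_SL * T_bulk / (rho * H_f * R)
dT = 2 * 0.66 * 530 / (2312 * 433000 * 1.5e-09)
dT = 465.9 K

465.9


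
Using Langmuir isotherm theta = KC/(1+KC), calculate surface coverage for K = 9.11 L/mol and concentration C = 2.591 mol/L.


Langmuir isotherm: theta = K*C / (1 + K*C)
K*C = 9.11 * 2.591 = 23.60401
theta = 23.60401 / (1 + 23.60401) = 23.60401 / 24.60401
theta = 0.9594

0.9594


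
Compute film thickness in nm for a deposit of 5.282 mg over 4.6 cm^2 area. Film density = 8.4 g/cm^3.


Convert: m = 5.282 mg = 5.2820e-06 kg, A = 4.6 cm^2 = 4.6000e-04 m^2, rho = 8.4 g/cm^3 = 8400 kg/m^3
t = m / (A * rho)
t = 5.2820e-06 / (4.6000e-04 * 8400)
t = 1.3670e-06 m = 1367.0 nm

1367.0


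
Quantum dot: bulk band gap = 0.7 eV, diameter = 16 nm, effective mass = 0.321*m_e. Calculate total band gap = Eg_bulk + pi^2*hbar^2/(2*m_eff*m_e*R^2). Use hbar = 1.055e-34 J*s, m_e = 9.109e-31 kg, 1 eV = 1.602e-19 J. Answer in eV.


Radius R = 16/2 nm = 8e-09 m
Confinement energy dE = pi^2 * hbar^2 / (2 * m_eff * m_e * R^2)
dE = pi^2 * (1.055e-34)^2 / (2 * 0.321 * 9.109e-31 * (8e-09)^2) J, divided by 1.602e-19 J/eV
dE = 0.0183 eV
Total band gap = E_g(bulk) + dE = 0.7 + 0.0183 = 0.7183 eV

0.7183


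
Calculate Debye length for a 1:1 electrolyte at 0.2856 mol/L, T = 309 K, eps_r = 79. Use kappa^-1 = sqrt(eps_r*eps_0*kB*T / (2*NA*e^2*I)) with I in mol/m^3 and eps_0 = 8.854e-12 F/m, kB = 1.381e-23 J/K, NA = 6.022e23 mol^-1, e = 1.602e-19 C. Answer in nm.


Ionic strength I = 0.2856 * 1^2 * 1000 = 285.6 mol/m^3
kappa^-1 = sqrt(79 * 8.854e-12 * 1.381e-23 * 309 / (2 * 6.022e23 * (1.602e-19)^2 * 285.6))
kappa^-1 = 0.581 nm

0.581


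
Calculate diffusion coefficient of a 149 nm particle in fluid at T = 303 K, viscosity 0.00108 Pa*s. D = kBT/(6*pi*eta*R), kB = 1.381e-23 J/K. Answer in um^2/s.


Radius R = 149/2 = 74.5 nm = 7.45e-08 m
D = kB*T / (6*pi*eta*R)
D = 1.381e-23 * 303 / (6 * pi * 0.00108 * 7.45e-08)
D = 2.75902e-12 m^2/s = 2.759 um^2/s

2.759


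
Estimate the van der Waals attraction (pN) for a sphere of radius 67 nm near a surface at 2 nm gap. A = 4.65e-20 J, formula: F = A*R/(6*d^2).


Convert to SI: R = 67 nm = 6.7e-08 m, d = 2 nm = 2e-09 m
F = A * R / (6 * d^2)
F = 4.65e-20 * 6.7e-08 / (6 * (2e-09)^2)
F = 1.29813e-10 N = 129.812 pN

129.812


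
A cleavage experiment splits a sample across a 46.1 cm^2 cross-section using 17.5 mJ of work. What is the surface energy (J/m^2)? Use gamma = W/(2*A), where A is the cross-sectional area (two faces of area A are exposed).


Convert: A = 46.1 cm^2 = 0.00461 m^2, W = 17.5 mJ = 0.0175 J
Cleaving exposes two faces of area A, so total new surface = 2*A and gamma = W / (2*A)
gamma = 0.0175 / (2 * 0.00461)
gamma = 1.898 J/m^2

1.898


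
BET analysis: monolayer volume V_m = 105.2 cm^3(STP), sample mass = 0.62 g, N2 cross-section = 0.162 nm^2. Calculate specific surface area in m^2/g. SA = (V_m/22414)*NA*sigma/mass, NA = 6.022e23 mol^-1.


Number of moles in monolayer = V_m / 22414 = 105.2 / 22414 = 0.0046935
Number of molecules = moles * NA = 0.0046935 * 6.022e23
SA = molecules * sigma / mass
SA = (105.2 / 22414) * 6.022e23 * 0.162e-18 / 0.62
SA = 738.5 m^2/g

738.5


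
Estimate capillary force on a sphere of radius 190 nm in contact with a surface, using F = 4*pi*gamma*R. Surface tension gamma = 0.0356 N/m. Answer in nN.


Convert radius: R = 190 nm = 1.9e-07 m
F = 4 * pi * gamma * R
F = 4 * pi * 0.0356 * 1.9e-07
F = 8.49989e-08 N = 84.9989 nN

84.9989


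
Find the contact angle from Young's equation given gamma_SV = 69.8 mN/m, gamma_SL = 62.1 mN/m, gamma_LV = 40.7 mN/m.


cos(theta) = (gamma_SV - gamma_SL) / gamma_LV
cos(theta) = (69.8 - 62.1) / 40.7
cos(theta) = 0.189189
theta = arccos(0.189189) = 79.09 degrees

79.09


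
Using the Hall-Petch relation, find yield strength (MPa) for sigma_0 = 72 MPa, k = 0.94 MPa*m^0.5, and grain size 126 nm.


d = 126 nm = 1.26e-07 m
sqrt(d) = 0.0003549648
Hall-Petch contribution = k / sqrt(d) = 0.94 / 0.0003549648 = 2648.1 MPa
sigma = sigma_0 + k/sqrt(d) = 72 + 2648.1 = 2720.1 MPa

2720.1


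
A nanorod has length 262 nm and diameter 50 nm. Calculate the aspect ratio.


Aspect ratio AR = length / diameter
AR = 262 / 50
AR = 5.24

5.24


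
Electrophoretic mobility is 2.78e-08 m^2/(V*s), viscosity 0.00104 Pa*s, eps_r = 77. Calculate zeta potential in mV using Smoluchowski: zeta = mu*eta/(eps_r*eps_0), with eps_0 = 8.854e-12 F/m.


Smoluchowski equation: zeta = mu * eta / (eps_r * eps_0)
zeta = 2.78e-08 * 0.00104 / (77 * 8.854e-12)
zeta = 0.042408 V = 42.41 mV

42.41


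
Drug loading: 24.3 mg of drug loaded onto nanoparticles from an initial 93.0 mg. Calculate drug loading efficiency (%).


Drug loading efficiency = (drug loaded / drug initial) * 100
DLE = 24.3 / 93.0 * 100
DLE = 0.2613 * 100
DLE = 26.13%

26.13


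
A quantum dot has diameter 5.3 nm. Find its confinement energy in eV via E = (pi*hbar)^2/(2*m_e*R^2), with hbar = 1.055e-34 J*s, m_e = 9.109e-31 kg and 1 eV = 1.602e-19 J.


Radius R = 5.3/2 = 2.65 nm = 2.65e-09 m
E = (pi * 1.055e-34)^2 / (2 * 9.109e-31 * (2.65e-09)^2)
E(J) = 8.58642e-21
E = E(J) / 1.602e-19 = 0.0536 eV

0.0536


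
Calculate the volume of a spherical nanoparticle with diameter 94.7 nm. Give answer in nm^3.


Radius r = 94.7/2 = 47.35 nm
Volume V = (4/3) * pi * r^3
V = (4/3) * pi * (47.35)^3
V = 444680.99 nm^3

444680.99


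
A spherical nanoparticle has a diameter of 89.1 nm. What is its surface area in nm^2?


Radius r = 89.1/2 = 44.55 nm
Surface area SA = 4 * pi * r^2
SA = 4 * pi * (44.55)^2
SA = 24940.51 nm^2

24940.51


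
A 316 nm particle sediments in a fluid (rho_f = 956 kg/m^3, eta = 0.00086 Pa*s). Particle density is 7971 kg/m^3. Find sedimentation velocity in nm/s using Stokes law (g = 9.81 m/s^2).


Radius R = 316/2 nm = 1.58e-07 m
Density difference = 7971 - 956 = 7015 kg/m^3
v = 2 * R^2 * (rho_p - rho_f) * g / (9 * eta)
v = 2 * (1.58e-07)^2 * 7015 * 9.81 / (9 * 0.00086)
v = 4.43915e-07 m/s = 443.9151 nm/s

443.9151


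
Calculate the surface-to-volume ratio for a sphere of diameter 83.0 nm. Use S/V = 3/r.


Radius r = 83.0/2 = 41.5 nm
S/V = 3 / r = 3 / 41.5
S/V = 0.0723 nm^-1

0.0723


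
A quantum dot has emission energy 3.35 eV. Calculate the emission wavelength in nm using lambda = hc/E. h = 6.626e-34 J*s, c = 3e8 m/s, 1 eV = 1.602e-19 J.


Convert energy: E = 3.35 eV = 3.35 * 1.602e-19 = 5.3667e-19 J
lambda = h*c / E = 6.626e-34 * 3e8 / 5.3667e-19
lambda = 3.70395e-07 m = 370.4 nm

370.4


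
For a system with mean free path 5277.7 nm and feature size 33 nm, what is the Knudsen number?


Knudsen number Kn = lambda / L
Kn = 5277.7 / 33
Kn = 159.9303

159.9303


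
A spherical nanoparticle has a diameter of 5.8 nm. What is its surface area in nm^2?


Radius r = 5.8/2 = 2.9 nm
Surface area SA = 4 * pi * r^2
SA = 4 * pi * (2.9)^2
SA = 105.68 nm^2

105.68


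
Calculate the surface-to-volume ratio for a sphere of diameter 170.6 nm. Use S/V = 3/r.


Radius r = 170.6/2 = 85.3 nm
S/V = 3 / r = 3 / 85.3
S/V = 0.0352 nm^-1

0.0352


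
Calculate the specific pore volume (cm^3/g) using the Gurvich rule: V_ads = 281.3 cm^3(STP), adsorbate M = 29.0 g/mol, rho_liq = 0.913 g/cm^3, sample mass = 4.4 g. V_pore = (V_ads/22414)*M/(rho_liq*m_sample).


Moles adsorbed n = V_ads / 22414 = 281.3 / 22414 = 1.255019e-02 mol
Liquid volume V_liq = n * M / rho_liq = 1.255019e-02 * 29.0 / 0.913 = 0.39864 cm^3
Specific pore volume V_pore = V_liq / m_sample = 0.39864 / 4.4
V_pore = 0.0906 cm^3/g

0.0906


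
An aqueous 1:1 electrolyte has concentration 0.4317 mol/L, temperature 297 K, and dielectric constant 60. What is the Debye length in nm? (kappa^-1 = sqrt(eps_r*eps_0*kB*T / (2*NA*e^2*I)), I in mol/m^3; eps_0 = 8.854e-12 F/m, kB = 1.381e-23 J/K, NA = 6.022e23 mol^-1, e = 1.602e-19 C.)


Ionic strength I = 0.4317 * 1^2 * 1000 = 431.7 mol/m^3
kappa^-1 = sqrt(60 * 8.854e-12 * 1.381e-23 * 297 / (2 * 6.022e23 * (1.602e-19)^2 * 431.7))
kappa^-1 = 0.404 nm

0.404


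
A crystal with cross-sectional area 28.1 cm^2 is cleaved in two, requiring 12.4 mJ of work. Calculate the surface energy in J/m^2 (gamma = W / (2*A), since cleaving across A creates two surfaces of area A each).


Convert: A = 28.1 cm^2 = 0.00281 m^2, W = 12.4 mJ = 0.0124 J
Cleaving exposes two faces of area A, so total new surface = 2*A and gamma = W / (2*A)
gamma = 0.0124 / (2 * 0.00281)
gamma = 2.206 J/m^2

2.206


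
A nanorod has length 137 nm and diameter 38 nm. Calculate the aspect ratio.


Aspect ratio AR = length / diameter
AR = 137 / 38
AR = 3.61

3.61


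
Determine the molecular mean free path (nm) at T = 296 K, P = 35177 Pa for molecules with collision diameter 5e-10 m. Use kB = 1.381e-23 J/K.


Mean free path: lambda = kB*T / (sqrt(2) * pi * d^2 * P)
lambda = 1.381e-23 * 296 / (sqrt(2) * pi * (5e-10)^2 * 35177)
lambda = 1.04622e-07 m
lambda = 104.62 nm

104.62


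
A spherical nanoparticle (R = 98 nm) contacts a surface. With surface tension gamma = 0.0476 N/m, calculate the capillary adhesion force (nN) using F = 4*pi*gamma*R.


Convert radius: R = 98 nm = 9.8e-08 m
F = 4 * pi * gamma * R
F = 4 * pi * 0.0476 * 9.8e-08
F = 5.86196e-08 N = 58.6196 nN

58.6196


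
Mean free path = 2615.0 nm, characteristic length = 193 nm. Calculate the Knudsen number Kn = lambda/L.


Knudsen number Kn = lambda / L
Kn = 2615.0 / 193
Kn = 13.5492

13.5492


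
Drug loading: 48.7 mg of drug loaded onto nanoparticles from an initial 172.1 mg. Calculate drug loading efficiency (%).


Drug loading efficiency = (drug loaded / drug initial) * 100
DLE = 48.7 / 172.1 * 100
DLE = 0.283 * 100
DLE = 28.3%

28.3


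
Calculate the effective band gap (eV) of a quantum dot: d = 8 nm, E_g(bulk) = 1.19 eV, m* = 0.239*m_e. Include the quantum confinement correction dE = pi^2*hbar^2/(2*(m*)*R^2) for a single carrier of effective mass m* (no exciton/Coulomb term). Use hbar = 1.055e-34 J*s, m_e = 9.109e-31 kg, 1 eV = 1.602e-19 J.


Radius R = 8/2 nm = 4e-09 m
Confinement energy dE = pi^2 * hbar^2 / (2 * m_eff * m_e * R^2)
dE = pi^2 * (1.055e-34)^2 / (2 * 0.239 * 9.109e-31 * (4e-09)^2) J, divided by 1.602e-19 J/eV
dE = 0.0984 eV
Total band gap = E_g(bulk) + dE = 1.19 + 0.0984 = 1.2884 eV

1.2884


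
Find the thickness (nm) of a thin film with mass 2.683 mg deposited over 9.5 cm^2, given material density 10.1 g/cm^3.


Convert: m = 2.683 mg = 2.6830e-06 kg, A = 9.5 cm^2 = 9.5000e-04 m^2, rho = 10.1 g/cm^3 = 10100 kg/m^3
t = m / (A * rho)
t = 2.6830e-06 / (9.5000e-04 * 10100)
t = 2.7962e-07 m = 279.6 nm

279.6


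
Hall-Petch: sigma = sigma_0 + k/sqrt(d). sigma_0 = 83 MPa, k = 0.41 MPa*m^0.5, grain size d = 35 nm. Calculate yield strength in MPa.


d = 35 nm = 3.5e-08 m
sqrt(d) = 0.0001870829
Hall-Petch contribution = k / sqrt(d) = 0.41 / 0.0001870829 = 2191.5 MPa
sigma = sigma_0 + k/sqrt(d) = 83 + 2191.5 = 2274.5 MPa

2274.5


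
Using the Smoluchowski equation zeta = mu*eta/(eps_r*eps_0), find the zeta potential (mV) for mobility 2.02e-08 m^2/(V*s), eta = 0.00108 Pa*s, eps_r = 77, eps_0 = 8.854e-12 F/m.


Smoluchowski equation: zeta = mu * eta / (eps_r * eps_0)
zeta = 2.02e-08 * 0.00108 / (77 * 8.854e-12)
zeta = 0.032 V = 32.0 mV

32.0


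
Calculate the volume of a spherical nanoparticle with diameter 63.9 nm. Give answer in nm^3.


Radius r = 63.9/2 = 31.95 nm
Volume V = (4/3) * pi * r^3
V = (4/3) * pi * (31.95)^3
V = 136615.88 nm^3

136615.88


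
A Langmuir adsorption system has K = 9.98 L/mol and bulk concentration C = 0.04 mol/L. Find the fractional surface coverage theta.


Langmuir isotherm: theta = K*C / (1 + K*C)
K*C = 9.98 * 0.04 = 0.3992
theta = 0.3992 / (1 + 0.3992) = 0.3992 / 1.3992
theta = 0.2853

0.2853


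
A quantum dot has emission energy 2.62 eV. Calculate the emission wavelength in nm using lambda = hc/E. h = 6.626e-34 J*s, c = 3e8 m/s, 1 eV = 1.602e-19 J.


Convert energy: E = 2.62 eV = 2.62 * 1.602e-19 = 4.19724e-19 J
lambda = h*c / E = 6.626e-34 * 3e8 / 4.19724e-19
lambda = 4.73597e-07 m = 473.6 nm

473.6


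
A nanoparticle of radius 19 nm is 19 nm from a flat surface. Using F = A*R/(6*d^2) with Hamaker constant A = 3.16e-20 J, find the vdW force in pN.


Convert to SI: R = 19 nm = 1.9e-08 m, d = 19 nm = 1.9e-08 m
F = A * R / (6 * d^2)
F = 3.16e-20 * 1.9e-08 / (6 * (1.9e-08)^2)
F = 2.77193e-13 N = 0.277 pN

0.277


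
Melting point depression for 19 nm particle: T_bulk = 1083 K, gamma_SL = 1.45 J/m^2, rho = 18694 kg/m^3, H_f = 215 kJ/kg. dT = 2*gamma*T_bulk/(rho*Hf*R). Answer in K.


Radius R = 19/2 = 9.5 nm = 9.5e-09 m
Convert H_f = 215 kJ/kg = 215000 J/kg
dT = 2 * gamma_SL * T_bulk / (rho * H_f * R)
dT = 2 * 1.45 * 1083 / (18694 * 215000 * 9.5e-09)
dT = 82.3 K

82.3


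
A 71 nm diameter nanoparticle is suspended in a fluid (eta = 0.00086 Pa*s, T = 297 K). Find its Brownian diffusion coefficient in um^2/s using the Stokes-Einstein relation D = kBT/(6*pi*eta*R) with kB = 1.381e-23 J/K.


Radius R = 71/2 = 35.5 nm = 3.55e-08 m
D = kB*T / (6*pi*eta*R)
D = 1.381e-23 * 297 / (6 * pi * 0.00086 * 3.55e-08)
D = 7.12725e-12 m^2/s = 7.127 um^2/s

7.127


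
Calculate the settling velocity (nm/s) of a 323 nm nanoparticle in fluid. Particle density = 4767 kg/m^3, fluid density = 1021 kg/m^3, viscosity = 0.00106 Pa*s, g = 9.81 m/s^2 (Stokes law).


Radius R = 323/2 nm = 1.615e-07 m
Density difference = 4767 - 1021 = 3746 kg/m^3
v = 2 * R^2 * (rho_p - rho_f) * g / (9 * eta)
v = 2 * (1.615e-07)^2 * 3746 * 9.81 / (9 * 0.00106)
v = 2.00939e-07 m/s = 200.9386 nm/s

200.9386


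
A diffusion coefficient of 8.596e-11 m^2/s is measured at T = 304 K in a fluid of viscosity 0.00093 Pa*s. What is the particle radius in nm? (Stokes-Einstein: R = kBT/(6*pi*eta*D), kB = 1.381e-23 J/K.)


Stokes-Einstein: R = kB*T / (6*pi*eta*D)
R = 1.381e-23 * 304 / (6 * pi * 0.00093 * 8.596e-11)
R = 2.78604e-09 m = 2.79 nm

2.79


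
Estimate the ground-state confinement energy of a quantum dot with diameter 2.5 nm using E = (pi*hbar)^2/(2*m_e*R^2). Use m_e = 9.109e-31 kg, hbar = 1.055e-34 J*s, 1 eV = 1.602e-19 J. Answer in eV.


Radius R = 2.5/2 = 1.25 nm = 1.25e-09 m
E = (pi * 1.055e-34)^2 / (2 * 9.109e-31 * (1.25e-09)^2)
E(J) = 3.85908e-20
E = E(J) / 1.602e-19 = 0.2409 eV

0.2409


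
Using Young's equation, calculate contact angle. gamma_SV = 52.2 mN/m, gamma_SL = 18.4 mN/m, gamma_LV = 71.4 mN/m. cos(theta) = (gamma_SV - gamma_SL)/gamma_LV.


cos(theta) = (gamma_SV - gamma_SL) / gamma_LV
cos(theta) = (52.2 - 18.4) / 71.4
cos(theta) = 0.473389
theta = arccos(0.473389) = 61.75 degrees

61.75


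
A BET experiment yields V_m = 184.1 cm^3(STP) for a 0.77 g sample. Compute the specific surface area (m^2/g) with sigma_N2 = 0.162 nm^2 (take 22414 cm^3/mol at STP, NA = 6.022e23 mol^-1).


Number of moles in monolayer = V_m / 22414 = 184.1 / 22414 = 0.00821362
Number of molecules = moles * NA = 0.00821362 * 6.022e23
SA = molecules * sigma / mass
SA = (184.1 / 22414) * 6.022e23 * 0.162e-18 / 0.77
SA = 1040.6 m^2/g

1040.6


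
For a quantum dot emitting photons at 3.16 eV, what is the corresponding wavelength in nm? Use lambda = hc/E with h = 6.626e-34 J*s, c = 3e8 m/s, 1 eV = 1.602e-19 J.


Convert energy: E = 3.16 eV = 3.16 * 1.602e-19 = 5.06232e-19 J
lambda = h*c / E = 6.626e-34 * 3e8 / 5.06232e-19
lambda = 3.92666e-07 m = 392.7 nm

392.7


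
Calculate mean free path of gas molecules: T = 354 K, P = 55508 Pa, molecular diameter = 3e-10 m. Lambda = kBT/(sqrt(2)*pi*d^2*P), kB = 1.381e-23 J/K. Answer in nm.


Mean free path: lambda = kB*T / (sqrt(2) * pi * d^2 * P)
lambda = 1.381e-23 * 354 / (sqrt(2) * pi * (3e-10)^2 * 55508)
lambda = 2.20259e-07 m
lambda = 220.26 nm

220.26


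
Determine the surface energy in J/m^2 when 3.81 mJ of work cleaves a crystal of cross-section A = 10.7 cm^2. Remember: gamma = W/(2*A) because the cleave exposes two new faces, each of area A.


Convert: A = 10.7 cm^2 = 0.00107 m^2, W = 3.81 mJ = 0.00381 J
Cleaving exposes two faces of area A, so total new surface = 2*A and gamma = W / (2*A)
gamma = 0.00381 / (2 * 0.00107)
gamma = 1.78 J/m^2

1.78


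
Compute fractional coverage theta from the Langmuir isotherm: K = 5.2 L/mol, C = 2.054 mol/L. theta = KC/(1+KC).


Langmuir isotherm: theta = K*C / (1 + K*C)
K*C = 5.2 * 2.054 = 10.6808
theta = 10.6808 / (1 + 10.6808) = 10.6808 / 11.6808
theta = 0.9144

0.9144


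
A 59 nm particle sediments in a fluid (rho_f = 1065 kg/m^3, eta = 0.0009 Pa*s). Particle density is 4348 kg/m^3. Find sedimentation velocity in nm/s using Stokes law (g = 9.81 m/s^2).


Radius R = 59/2 nm = 2.95e-08 m
Density difference = 4348 - 1065 = 3283 kg/m^3
v = 2 * R^2 * (rho_p - rho_f) * g / (9 * eta)
v = 2 * (2.95e-08)^2 * 3283 * 9.81 / (9 * 0.0009)
v = 6.92036e-09 m/s = 6.9204 nm/s

6.9204


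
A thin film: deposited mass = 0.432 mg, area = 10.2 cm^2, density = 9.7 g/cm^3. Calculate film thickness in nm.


Convert: m = 0.432 mg = 4.3200e-07 kg, A = 10.2 cm^2 = 1.0200e-03 m^2, rho = 9.7 g/cm^3 = 9700 kg/m^3
t = m / (A * rho)
t = 4.3200e-07 / (1.0200e-03 * 9700)
t = 4.3663e-08 m = 43.7 nm

43.7


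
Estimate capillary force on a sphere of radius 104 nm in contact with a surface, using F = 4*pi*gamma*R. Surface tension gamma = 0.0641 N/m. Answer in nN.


Convert radius: R = 104 nm = 1.04e-07 m
F = 4 * pi * gamma * R
F = 4 * pi * 0.0641 * 1.04e-07
F = 8.37725e-08 N = 83.7725 nN

83.7725


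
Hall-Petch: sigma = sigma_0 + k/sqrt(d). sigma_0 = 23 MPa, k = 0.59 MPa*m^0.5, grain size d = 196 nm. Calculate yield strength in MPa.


d = 196 nm = 1.96e-07 m
sqrt(d) = 0.0004427189
Hall-Petch contribution = k / sqrt(d) = 0.59 / 0.0004427189 = 1332.7 MPa
sigma = sigma_0 + k/sqrt(d) = 23 + 1332.7 = 1355.7 MPa

1355.7


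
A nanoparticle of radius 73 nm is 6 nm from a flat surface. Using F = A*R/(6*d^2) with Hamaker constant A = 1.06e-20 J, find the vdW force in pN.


Convert to SI: R = 73 nm = 7.3e-08 m, d = 6 nm = 6e-09 m
F = A * R / (6 * d^2)
F = 1.06e-20 * 7.3e-08 / (6 * (6e-09)^2)
F = 3.58241e-12 N = 3.582 pN

3.582


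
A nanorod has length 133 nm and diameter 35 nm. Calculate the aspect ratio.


Aspect ratio AR = length / diameter
AR = 133 / 35
AR = 3.8

3.8


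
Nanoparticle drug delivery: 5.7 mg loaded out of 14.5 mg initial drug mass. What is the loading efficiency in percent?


Drug loading efficiency = (drug loaded / drug initial) * 100
DLE = 5.7 / 14.5 * 100
DLE = 0.3931 * 100
DLE = 39.31%

39.31


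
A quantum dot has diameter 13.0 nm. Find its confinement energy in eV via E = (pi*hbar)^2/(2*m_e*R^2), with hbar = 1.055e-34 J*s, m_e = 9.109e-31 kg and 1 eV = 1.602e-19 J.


Radius R = 13.0/2 = 6.5 nm = 6.5e-09 m
E = (pi * 1.055e-34)^2 / (2 * 9.109e-31 * (6.5e-09)^2)
E(J) = 1.42718e-21
E = E(J) / 1.602e-19 = 0.0089 eV

0.0089


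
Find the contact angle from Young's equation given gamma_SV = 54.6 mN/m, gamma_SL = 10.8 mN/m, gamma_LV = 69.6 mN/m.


cos(theta) = (gamma_SV - gamma_SL) / gamma_LV
cos(theta) = (54.6 - 10.8) / 69.6
cos(theta) = 0.62931
theta = arccos(0.62931) = 51.0 degrees

51.0


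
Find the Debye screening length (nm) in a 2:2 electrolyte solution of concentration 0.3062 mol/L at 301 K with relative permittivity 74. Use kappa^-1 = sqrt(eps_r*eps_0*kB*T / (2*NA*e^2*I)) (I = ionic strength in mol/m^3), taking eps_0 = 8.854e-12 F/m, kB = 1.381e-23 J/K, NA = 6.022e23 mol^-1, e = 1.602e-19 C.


Ionic strength I = 0.3062 * 2^2 * 1000 = 1224.8 mol/m^3
kappa^-1 = sqrt(74 * 8.854e-12 * 1.381e-23 * 301 / (2 * 6.022e23 * (1.602e-19)^2 * 1224.8))
kappa^-1 = 0.268 nm

0.268
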